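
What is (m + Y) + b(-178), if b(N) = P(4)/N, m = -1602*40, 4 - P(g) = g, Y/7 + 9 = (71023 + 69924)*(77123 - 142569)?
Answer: -64570985677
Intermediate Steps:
Y = -64570921597 (Y = -63 + 7*((71023 + 69924)*(77123 - 142569)) = -63 + 7*(140947*(-65446)) = -63 + 7*(-9224417362) = -63 - 64570921534 = -64570921597)
P(g) = 4 - g
m = -64080
b(N) = 0 (b(N) = (4 - 1*4)/N = (4 - 4)/N = 0/N = 0)
(m + Y) + b(-178) = (-64080 - 64570921597) + 0 = -64570985677 + 0 = -64570985677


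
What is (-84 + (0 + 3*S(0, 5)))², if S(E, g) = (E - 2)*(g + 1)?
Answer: 14400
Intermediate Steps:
S(E, g) = (1 + g)*(-2 + E) (S(E, g) = (-2 + E)*(1 + g) = (1 + g)*(-2 + E))
(-84 + (0 + 3*S(0, 5)))² = (-84 + (0 + 3*(-2 + 0 - 2*5 + 0*5)))² = (-84 + (0 + 3*(-2 + 0 - 10 + 0)))² = (-84 + (0 + 3*(-12)))² = (-84 + (0 - 36))² = (-84 - 36)² = (-120)² = 14400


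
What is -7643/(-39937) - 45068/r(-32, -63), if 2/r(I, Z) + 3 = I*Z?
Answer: -1811579933011/39937 ≈ -4.5361e+7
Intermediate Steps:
r(I, Z) = 2/(-3 + I*Z)
-7643/(-39937) - 45068/r(-32, -63) = -7643/(-39937) - 45068/(2/(-3 - 32*(-63))) = -7643*(-1/39937) - 45068/(2/(-3 + 2016)) = 7643/39937 - 45068/(2/2013) = 7643/39937 - 45068/(2*(1/2013)) = 7643/39937 - 45068/2/2013 = 7643/39937 - 45068*2013/2 = 7643/39937 - 45360942 = -1811579933011/39937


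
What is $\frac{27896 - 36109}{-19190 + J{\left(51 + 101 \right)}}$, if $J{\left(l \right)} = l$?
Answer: $\frac{8213}{19038} \approx 0.4314$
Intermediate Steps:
$\frac{27896 - 36109}{-19190 + J{\left(51 + 101 \right)}} = \frac{27896 - 36109}{-19190 + \left(51 + 101\right)} = - \frac{8213}{-19190 + 152} = - \frac{8213}{-19038} = \left(-8213\right) \left(- \frac{1}{19038}\right) = \frac{8213}{19038}$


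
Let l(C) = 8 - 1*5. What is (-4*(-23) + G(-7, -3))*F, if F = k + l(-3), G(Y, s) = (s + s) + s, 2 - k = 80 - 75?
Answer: 0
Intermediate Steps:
l(C) = 3 (l(C) = 8 - 5 = 3)
k = -3 (k = 2 - (80 - 75) = 2 - 1*5 = 2 - 5 = -3)
G(Y, s) = 3*s (G(Y, s) = 2*s + s = 3*s)
F = 0 (F = -3 + 3 = 0)
(-4*(-23) + G(-7, -3))*F = (-4*(-23) + 3*(-3))*0 = (92 - 9)*0 = 83*0 = 0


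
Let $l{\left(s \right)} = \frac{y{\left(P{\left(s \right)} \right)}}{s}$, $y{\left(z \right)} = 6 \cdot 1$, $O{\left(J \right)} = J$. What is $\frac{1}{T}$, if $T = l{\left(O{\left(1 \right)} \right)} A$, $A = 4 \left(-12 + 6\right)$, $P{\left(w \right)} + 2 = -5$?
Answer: $- \frac{1}{144} \approx -0.0069444$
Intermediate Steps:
$P{\left(w \right)} = -7$ ($P{\left(w \right)} = -2 - 5 = -7$)
$y{\left(z \right)} = 6$
$A = -24$ ($A = 4 \left(-6\right) = -24$)
$l{\left(s \right)} = \frac{6}{s}$
$T = -144$ ($T = \frac{6}{1} \left(-24\right) = 6 \cdot 1 \left(-24\right) = 6 \left(-24\right) = -144$)
$\frac{1}{T} = \frac{1}{-144} = - \frac{1}{144}$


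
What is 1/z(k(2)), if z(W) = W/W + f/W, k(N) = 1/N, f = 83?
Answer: 1/167 ≈ 0.0059880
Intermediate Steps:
z(W) = 1 + 83/W (z(W) = W/W + 83/W = 1 + 83/W)
1/z(k(2)) = 1/((83 + 1/2)/(1/2)) = 1/((83 + ½)/(½)) = 1/(2*(167/2)) = 1/167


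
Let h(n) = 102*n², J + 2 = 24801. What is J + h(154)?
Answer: 2443831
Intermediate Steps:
J = 24799 (J = -2 + 24801 = 24799)
J + h(154) = 24799 + 102*154² = 24799 + 102*23716 = 24799 + 2419032 = 2443831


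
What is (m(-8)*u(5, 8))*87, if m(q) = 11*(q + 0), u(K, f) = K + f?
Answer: -99528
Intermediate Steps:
m(q) = 11*q
(m(-8)*u(5, 8))*87 = ((11*(-8))*(5 + 8))*87 = -88*13*87 = -1144*87 = -99528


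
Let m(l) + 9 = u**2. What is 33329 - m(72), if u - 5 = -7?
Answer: 33334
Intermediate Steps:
u = -2 (u = 5 - 7 = -2)
m(l) = -5 (m(l) = -9 + (-2)**2 = -9 + 4 = -5)
33329 - m(72) = 33329 - 1*(-5) = 33329 + 5 = 33334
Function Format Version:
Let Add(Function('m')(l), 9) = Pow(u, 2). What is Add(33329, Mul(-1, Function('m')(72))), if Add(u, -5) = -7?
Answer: 33334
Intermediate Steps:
u = -2 (u = Add(5, -7) = -2)
Function('m')(l) = -5 (Function('m')(l) = Add(-9, Pow(-2, 2)) = Add(-9, 4) = -5)
Add(33329, Mul(-1, Function('m')(72))) = Add(33329, Mul(-1, -5)) = Add(33329, 5) = 33334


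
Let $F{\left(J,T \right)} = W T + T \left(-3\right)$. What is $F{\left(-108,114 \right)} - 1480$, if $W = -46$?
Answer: $-7066$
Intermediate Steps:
$F{\left(J,T \right)} = - 49 T$ ($F{\left(J,T \right)} = - 46 T + T \left(-3\right) = - 46 T - 3 T = - 49 T$)
$F{\left(-108,114 \right)} - 1480 = \left(-49\right) 114 - 1480 = -5586 - 1480 = -7066$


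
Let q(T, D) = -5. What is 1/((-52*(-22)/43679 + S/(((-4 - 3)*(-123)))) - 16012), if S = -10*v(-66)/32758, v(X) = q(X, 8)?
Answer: -615975191601/9862978633770301 ≈ -6.2453e-5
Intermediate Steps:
v(X) = -5
S = 25/16379 (S = -10*(-5)/32758 = 50*(1/32758) = 25/16379 ≈ 0.0015263)
1/((-52*(-22)/43679 + S/(((-4 - 3)*(-123)))) - 16012) = 1/((-52*(-22)/43679 + 25/(16379*(((-4 - 3)*(-123))))) - 16012) = 1/((1144*(1/43679) + 25/(16379*((-7*(-123))))) - 16012) = 1/((1144/43679 + (25/16379)/861) - 16012) = 1/((1144/43679 + (25/16379)*(1/861)) - 16012) = 1/((1144/43679 + 25/14102319) - 16012) = 1/(16134144911/615975191601 - 16012) = 1/(-9862978633770301/615975191601) = -615975191601/9862978633770301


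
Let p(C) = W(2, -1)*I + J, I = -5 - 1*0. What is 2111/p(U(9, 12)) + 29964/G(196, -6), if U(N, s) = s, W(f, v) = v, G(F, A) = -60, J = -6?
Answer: -13052/5 ≈ -2610.4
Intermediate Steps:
I = -5 (I = -5 + 0 = -5)
p(C) = -1 (p(C) = -1*(-5) - 6 = 5 - 6 = -1)
2111/p(U(9, 12)) + 29964/G(196, -6) = 2111/(-1) + 29964/(-60) = 2111*(-1) + 29964*(-1/60) = -2111 - 2497/5 = -13052/5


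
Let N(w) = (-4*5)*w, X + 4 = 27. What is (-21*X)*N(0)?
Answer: 0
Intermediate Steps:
X = 23 (X = -4 + 27 = 23)
N(w) = -20*w
(-21*X)*N(0) = (-21*23)*(-20*0) = -483*0 = 0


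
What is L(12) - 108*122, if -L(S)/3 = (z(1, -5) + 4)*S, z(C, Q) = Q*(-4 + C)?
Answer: -13860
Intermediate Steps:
L(S) = -57*S (L(S) = -3*(-5*(-4 + 1) + 4)*S = -3*(-5*(-3) + 4)*S = -3*(15 + 4)*S = -57*S)
L(12) - 108*122 = -57*12 - 108*122 = -684 - 13176 = -13860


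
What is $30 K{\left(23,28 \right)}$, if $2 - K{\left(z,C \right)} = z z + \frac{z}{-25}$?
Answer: $- \frac{78912}{5} \approx -15782.0$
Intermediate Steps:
$K{\left(z,C \right)} = 2 - z^{2} + \frac{z}{25}$ ($K{\left(z,C \right)} = 2 - \left(z z + \frac{z}{-25}\right) = 2 - \left(z^{2} + z \left(- \frac{1}{25}\right)\right) = 2 - \left(z^{2} - \frac{z}{25}\right) = 2 - z^{2} + \frac{z}{25}$)
$30 K{\left(23,28 \right)} = 30 \left(2 - 23^{2} + \frac{1}{25} \cdot 23\right) = 30 \left(2 - 529 + \frac{23}{25}\right) = 30 \left(- \frac{13152}{25}\right) = - \frac{78912}{5}$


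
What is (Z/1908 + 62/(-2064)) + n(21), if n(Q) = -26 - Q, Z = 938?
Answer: -7636397/164088 ≈ -46.538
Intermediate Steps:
(Z/1908 + 62/(-2064)) + n(21) = (938/1908 + 62/(-2064)) + (-26 - 1*21) = (938*(1/1908) + 62*(-1/2064)) + (-26 - 21) = (469/954 - 31/1032) - 47 = 75739/164088 - 47 = -7636397/164088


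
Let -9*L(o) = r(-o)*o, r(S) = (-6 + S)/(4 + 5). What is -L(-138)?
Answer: -2024/9 ≈ -224.89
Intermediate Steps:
r(S) = -⅔ + S/9 (r(S) = (-6 + S)/9 = (-6 + S)*(⅑) = -⅔ + S/9)
L(o) = -o*(-⅔ - o/9)/9 (L(o) = -(-⅔ + (-o)/9)*o/9 = -(-⅔ - o/9)*o/9 = -o*(-⅔ - o/9)/9)
-L(-138) = -(-138)*(6 - 138)/81 = -(-138)*(-132)/81 = -1*2024/9 = -2024/9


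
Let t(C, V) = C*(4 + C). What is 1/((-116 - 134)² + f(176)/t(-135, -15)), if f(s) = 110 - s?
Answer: 5895/368437478 ≈ 1.6000e-5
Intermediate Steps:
1/((-116 - 134)² + f(176)/t(-135, -15)) = 1/((-116 - 134)² + (110 - 1*176)/((-135*(4 - 135)))) = 1/((-250)² + (110 - 176)/((-135*(-131)))) = 1/(62500 - 66/17685) = 1/(62500 - 66*1/17685) = 1/(62500 - 22/5895) = 1/(368437478/5895) = 5895/368437478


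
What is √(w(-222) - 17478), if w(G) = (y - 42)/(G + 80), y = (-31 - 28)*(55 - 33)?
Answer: 2*I*√22014757/71 ≈ 132.17*I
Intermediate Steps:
y = -1298 (y = -59*22 = -1298)
w(G) = -1340/(80 + G) (w(G) = (-1298 - 42)/(G + 80) = -1340/(80 + G))
√(w(-222) - 17478) = √(-1340/(80 - 222) - 17478) = √(-1340/(-142) - 17478) = √(-1340*(-1/142) - 17478) = √(670/71 - 17478) = √(-1240268/71) = 2*I*√22014757/71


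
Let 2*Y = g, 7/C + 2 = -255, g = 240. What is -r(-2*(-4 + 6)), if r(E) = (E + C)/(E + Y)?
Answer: 1035/29812 ≈ 0.034718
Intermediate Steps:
C = -7/257 (C = 7/(-2 - 255) = 7/(-257) = 7*(-1/257) = -7/257 ≈ -0.027237)
Y = 120 (Y = (½)*240 = 120)
r(E) = (-7/257 + E)/(120 + E) (r(E) = (E - 7/257)/(E + 120) = (-7/257 + E)/(120 + E))
-r(-2*(-4 + 6)) = -(-7/257 - 2*(-4 + 6))/(120 - 2*(-4 + 6)) = -(-7/257 - 2*2)/(120 - 2*2) = -(-7/257 - 4)/(120 - 4) = -(-1035)/(116*257) = -1*(-1035/29812) = 1035/29812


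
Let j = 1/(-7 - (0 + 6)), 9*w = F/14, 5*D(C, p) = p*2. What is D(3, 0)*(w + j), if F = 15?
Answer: 0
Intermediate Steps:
D(C, p) = 2*p/5 (D(C, p) = (p*2)/5 = (2*p)/5 = 2*p/5)
w = 5/42 (w = (15/14)/9 = (15*(1/14))/9 = (⅑)*(15/14) = 5/42 ≈ 0.11905)
j = -1/13 (j = 1/(-7 - 1*6) = 1/(-7 - 6) = 1/(-13) = -1/13 ≈ -0.076923)
D(3, 0)*(w + j) = ((⅖)*0)*(5/42 - 1/13) = 0*(23/546) = 0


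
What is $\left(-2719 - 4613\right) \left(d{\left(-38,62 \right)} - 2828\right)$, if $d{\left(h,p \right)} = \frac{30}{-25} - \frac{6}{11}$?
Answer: $\frac{1141123152}{55} \approx 2.0748 \cdot 10^{7}$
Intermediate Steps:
$d{\left(h,p \right)} = - \frac{96}{55}$ ($d{\left(h,p \right)} = 30 \left(- \frac{1}{25}\right) - \frac{6}{11} = - \frac{6}{5} - \frac{6}{11} = - \frac{96}{55}$)
$\left(-2719 - 4613\right) \left(d{\left(-38,62 \right)} - 2828\right) = \left(-2719 - 4613\right) \left(- \frac{96}{55} - 2828\right) = \left(-7332\right) \left(- \frac{155636}{55}\right) = \frac{1141123152}{55}$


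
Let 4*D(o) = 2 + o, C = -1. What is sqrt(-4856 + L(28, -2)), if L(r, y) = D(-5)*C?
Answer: I*sqrt(19421)/2 ≈ 69.68*I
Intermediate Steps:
D(o) = 1/2 + o/4 (D(o) = (2 + o)/4 = 1/2 + o/4)
L(r, y) = 3/4 (L(r, y) = (1/2 + (1/4)*(-5))*(-1) = (1/2 - 5/4)*(-1) = -3/4*(-1) = 3/4)
sqrt(-4856 + L(28, -2)) = sqrt(-4856 + 3/4) = sqrt(-19421/4) = I*sqrt(19421)/2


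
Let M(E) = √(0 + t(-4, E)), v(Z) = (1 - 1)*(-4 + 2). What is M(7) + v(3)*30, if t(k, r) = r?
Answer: √7 ≈ 2.6458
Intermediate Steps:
v(Z) = 0 (v(Z) = 0*(-2) = 0)
M(E) = √E (M(E) = √(0 + E) = √E)
M(7) + v(3)*30 = √7 + 0*30 = √7 + 0 = √7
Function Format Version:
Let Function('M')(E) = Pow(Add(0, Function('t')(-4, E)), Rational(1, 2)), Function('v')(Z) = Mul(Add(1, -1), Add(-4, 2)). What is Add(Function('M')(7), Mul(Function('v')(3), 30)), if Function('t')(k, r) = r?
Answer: Pow(7, Rational(1, 2)) ≈ 2.6458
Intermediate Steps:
Function('v')(Z) = 0 (Function('v')(Z) = Mul(0, -2) = 0)
Function('M')(E) = Pow(E, Rational(1, 2)) (Function('M')(E) = Pow(Add(0, E), Rational(1, 2)) = Pow(E, Rational(1, 2)))
Add(Function('M')(7), Mul(Function('v')(3), 30)) = Add(Pow(7, Rational(1, 2)), Mul(0, 30)) = Add(Pow(7, Rational(1, 2)), 0) = Pow(7, Rational(1, 2))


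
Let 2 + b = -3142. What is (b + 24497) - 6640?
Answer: 14713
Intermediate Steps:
b = -3144 (b = -2 - 3142 = -3144)
(b + 24497) - 6640 = (-3144 + 24497) - 6640 = 21353 - 6640 = 14713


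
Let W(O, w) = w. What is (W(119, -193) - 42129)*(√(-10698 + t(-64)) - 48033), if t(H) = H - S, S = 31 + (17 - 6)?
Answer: 2032852626 - 84644*I*√2701 ≈ 2.0329e+9 - 4.399e+6*I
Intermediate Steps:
S = 42 (S = 31 + 11 = 42)
t(H) = -42 + H (t(H) = H - 1*42 = H - 42 = -42 + H)
(W(119, -193) - 42129)*(√(-10698 + t(-64)) - 48033) = (-193 - 42129)*(√(-10698 + (-42 - 64)) - 48033) = -42322*(√(-10698 - 106) - 48033) = -42322*(√(-10804) - 48033) = -42322*(2*I*√2701 - 48033) = -42322*(-48033 + 2*I*√2701) = 2032852626 - 84644*I*√2701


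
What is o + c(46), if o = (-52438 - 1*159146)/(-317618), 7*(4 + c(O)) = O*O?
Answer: 47476248/158809 ≈ 298.95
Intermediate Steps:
c(O) = -4 + O²/7 (c(O) = -4 + (O*O)/7 = -4 + O²/7)
o = 105792/158809 (o = (-52438 - 159146)*(-1/317618) = -211584*(-1/317618) = 105792/158809 ≈ 0.66616)
o + c(46) = 105792/158809 + (-4 + (⅐)*46²) = 105792/158809 + (-4 + (⅐)*2116) = 105792/158809 + (-4 + 2116/7) = 105792/158809 + 2088/7 = 47476248/158809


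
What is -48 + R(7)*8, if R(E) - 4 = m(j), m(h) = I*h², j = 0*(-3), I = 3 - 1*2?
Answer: -16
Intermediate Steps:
I = 1 (I = 3 - 2 = 1)
j = 0
m(h) = h² (m(h) = 1*h² = h²)
R(E) = 4 (R(E) = 4 + 0² = 4 + 0 = 4)
-48 + R(7)*8 = -48 + 4*8 = -48 + 32 = -16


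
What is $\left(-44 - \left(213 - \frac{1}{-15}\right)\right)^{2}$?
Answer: $\frac{14868736}{225} \approx 66083.0$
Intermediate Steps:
$\left(-44 - \left(213 - \frac{1}{-15}\right)\right)^{2} = \left(-44 - \frac{3196}{15}\right)^{2} = \left(- \frac{3856}{15}\right)^{2} = \frac{14868736}{225}$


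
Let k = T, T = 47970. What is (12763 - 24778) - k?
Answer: -59985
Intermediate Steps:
k = 47970
(12763 - 24778) - k = (12763 - 24778) - 1*47970 = -12015 - 47970 = -59985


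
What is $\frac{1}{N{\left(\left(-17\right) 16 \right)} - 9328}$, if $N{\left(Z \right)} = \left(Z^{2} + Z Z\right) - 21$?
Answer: $\frac{1}{138619} \approx 7.214 \cdot 10^{-6}$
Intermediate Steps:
$N{\left(Z \right)} = -21 + 2 Z^{2}$ ($N{\left(Z \right)} = \left(Z^{2} + Z^{2}\right) - 21 = 2 Z^{2} - 21 = -21 + 2 Z^{2}$)
$\frac{1}{N{\left(\left(-17\right) 16 \right)} - 9328} = \frac{1}{\left(-21 + 2 \left(\left(-17\right) 16\right)^{2}\right) - 9328} = \frac{1}{\left(-21 + 2 \left(-272\right)^{2}\right) - 9328} = \frac{1}{\left(-21 + 2 \cdot 73984\right) - 9328} = \frac{1}{\left(-21 + 147968\right) - 9328} = \frac{1}{147947 - 9328} = \frac{1}{138619}$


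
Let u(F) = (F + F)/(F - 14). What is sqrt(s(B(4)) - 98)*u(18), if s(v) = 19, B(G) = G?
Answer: 9*I*sqrt(79) ≈ 79.994*I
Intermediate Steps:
u(F) = 2*F/(-14 + F) (u(F) = (2*F)/(-14 + F) = 2*F/(-14 + F))
sqrt(s(B(4)) - 98)*u(18) = sqrt(19 - 98)*(2*18/(-14 + 18)) = sqrt(-79)*(2*18/4) = (I*sqrt(79))*(2*18*(1/4)) = (I*sqrt(79))*9 = 9*I*sqrt(79)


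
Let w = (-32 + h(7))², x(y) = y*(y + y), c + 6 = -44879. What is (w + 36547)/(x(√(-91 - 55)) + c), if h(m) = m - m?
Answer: -37571/45177 ≈ -0.83164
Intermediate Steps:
c = -44885 (c = -6 - 44879 = -44885)
h(m) = 0
x(y) = 2*y² (x(y) = y*(2*y) = 2*y²)
w = 1024 (w = (-32 + 0)² = (-32)² = 1024)
(w + 36547)/(x(√(-91 - 55)) + c) = (1024 + 36547)/(2*(√(-91 - 55))² - 44885) = 37571/(2*(√(-146))² - 44885) = 37571/(2*(I*√146)² - 44885) = 37571/(2*(-146) - 44885) = 37571/(-292 - 44885) = 37571/(-45177) = 37571*(-1/45177) = -37571/45177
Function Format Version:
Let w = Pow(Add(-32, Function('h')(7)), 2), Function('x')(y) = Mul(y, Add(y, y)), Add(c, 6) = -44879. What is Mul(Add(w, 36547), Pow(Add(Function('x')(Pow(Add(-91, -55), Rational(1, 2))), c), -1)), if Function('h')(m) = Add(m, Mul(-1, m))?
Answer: Rational(-37571, 45177) ≈ -0.83164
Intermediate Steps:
c = -44885 (c = Add(-6, -44879) = -44885)
Function('h')(m) = 0
Function('x')(y) = Mul(2, Pow(y, 2)) (Function('x')(y) = Mul(y, Mul(2, y)) = Mul(2, Pow(y, 2)))
w = 1024 (w = Pow(Add(-32, 0), 2) = Pow(-32, 2) = 1024)
Mul(Add(w, 36547), Pow(Add(Function('x')(Pow(Add(-91, -55), Rational(1, 2))), c), -1)) = Mul(Add(1024, 36547), Pow(Add(Mul(2, Pow(Pow(Add(-91, -55), Rational(1, 2)), 2)), -44885), -1)) = Mul(37571, Pow(Add(Mul(2, Pow(Pow(-146, Rational(1, 2)), 2)), -44885), -1)) = Mul(37571, Pow(Add(Mul(2, Pow(Mul(I, Pow(146, Rational(1, 2))), 2)), -44885), -1)) = Mul(37571, Pow(Add(Mul(2, -146), -44885), -1)) = Mul(37571, Pow(Add(-292, -44885), -1)) = Mul(37571, Pow(-45177, -1)) = Mul(37571, Rational(-1, 45177)) = Rational(-37571, 45177)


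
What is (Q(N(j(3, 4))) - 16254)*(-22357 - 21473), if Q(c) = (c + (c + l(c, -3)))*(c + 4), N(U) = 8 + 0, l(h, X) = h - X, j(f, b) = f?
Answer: 698211900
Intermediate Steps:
N(U) = 8
Q(c) = (3 + 3*c)*(4 + c) (Q(c) = (c + (c + (c - 1*(-3))))*(c + 4) = (c + (c + (c + 3)))*(4 + c) = (c + (c + (3 + c)))*(4 + c) = (c + (3 + 2*c))*(4 + c) = (3 + 3*c)*(4 + c))
(Q(N(j(3, 4))) - 16254)*(-22357 - 21473) = ((12 + 3*8² + 15*8) - 16254)*(-22357 - 21473) = ((12 + 3*64 + 120) - 16254)*(-43830) = ((12 + 192 + 120) - 16254)*(-43830) = (324 - 16254)*(-43830) = -15930*(-43830) = 698211900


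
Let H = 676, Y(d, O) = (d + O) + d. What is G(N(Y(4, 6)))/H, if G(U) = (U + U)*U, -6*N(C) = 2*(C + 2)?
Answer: 128/1521 ≈ 0.084155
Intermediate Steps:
Y(d, O) = O + 2*d (Y(d, O) = (O + d) + d = O + 2*d)
N(C) = -⅔ - C/3 (N(C) = -(C + 2)/3 = -(2 + C)/3 = -(4 + 2*C)/6 = -⅔ - C/3)
G(U) = 2*U² (G(U) = (2*U)*U = 2*U²)
G(N(Y(4, 6)))/H = (2*(-⅔ - (6 + 2*4)/3)²)/676 = (2*(-⅔ - (6 + 8)/3)²)*(1/676) = (2*(-⅔ - ⅓*14)²)*(1/676) = (2*(-⅔ - 14/3)²)*(1/676) = (2*(-16/3)²)*(1/676) = (2*(256/9))*(1/676) = (512/9)*(1/676) = 128/1521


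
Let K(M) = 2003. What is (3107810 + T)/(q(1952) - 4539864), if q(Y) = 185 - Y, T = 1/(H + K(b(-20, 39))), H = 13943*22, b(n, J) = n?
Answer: -319844409897/467408009873 ≈ -0.68429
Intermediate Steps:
H = 306746
T = 1/308749 (T = 1/(306746 + 2003) = 1/308749 ≈ 3.2389e-6)
(3107810 + T)/(q(1952) - 4539864) = (3107810 + 1/308749)/((185 - 1*1952) - 4539864) = 959533229691/(308749*((185 - 1952) - 4539864)) = 959533229691/(308749*(-1767 - 4539864)) = (959533229691/308749)/(-4541631) = (959533229691/308749)*(-1/4541631) = -319844409897/467408009873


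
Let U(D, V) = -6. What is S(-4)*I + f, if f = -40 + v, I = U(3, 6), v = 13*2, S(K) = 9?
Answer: -68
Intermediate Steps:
v = 26
I = -6
f = -14 (f = -40 + 26 = -14)
S(-4)*I + f = 9*(-6) - 14 = -54 - 14 = -68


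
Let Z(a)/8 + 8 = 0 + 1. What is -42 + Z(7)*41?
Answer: -2338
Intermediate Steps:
Z(a) = -56 (Z(a) = -64 + 8*(0 + 1) = -64 + 8*1 = -64 + 8 = -56)
-42 + Z(7)*41 = -42 - 56*41 = -42 - 2296 = -2338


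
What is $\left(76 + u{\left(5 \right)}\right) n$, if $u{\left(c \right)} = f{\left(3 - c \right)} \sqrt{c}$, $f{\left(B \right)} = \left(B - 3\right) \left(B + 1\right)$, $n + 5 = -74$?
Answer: $-6004 - 395 \sqrt{5} \approx -6887.3$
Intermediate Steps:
$n = -79$ ($n = -5 - 74 = -79$)
$f{\left(B \right)} = \left(1 + B\right) \left(-3 + B\right)$ ($f{\left(B \right)} = \left(-3 + B\right) \left(1 + B\right) = \left(1 + B\right) \left(-3 + B\right)$)
$u{\left(c \right)} = \sqrt{c} \left(-9 + \left(3 - c\right)^{2} + 2 c\right)$ ($u{\left(c \right)} = \left(-3 + \left(3 - c\right)^{2} - 2 \left(3 - c\right)\right) \sqrt{c} = \left(-3 + \left(3 - c\right)^{2} + \left(-6 + 2 c\right)\right) \sqrt{c} = \left(-9 + \left(3 - c\right)^{2} + 2 c\right) \sqrt{c} = \sqrt{c} \left(-9 + \left(3 - c\right)^{2} + 2 c\right)$)
$\left(76 + u{\left(5 \right)}\right) n = \left(76 + 5^{\frac{3}{2}} \left(-4 + 5\right)\right) \left(-79\right) = \left(76 + 5 \sqrt{5} \cdot 1\right) \left(-79\right) = \left(76 + 5 \sqrt{5}\right) \left(-79\right) = -6004 - 395 \sqrt{5}$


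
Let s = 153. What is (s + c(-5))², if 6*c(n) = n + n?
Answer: 206116/9 ≈ 22902.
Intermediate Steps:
c(n) = n/3 (c(n) = (n + n)/6 = (2*n)/6 = n/3)
(s + c(-5))² = (153 + (⅓)*(-5))² = (153 - 5/3)² = (454/3)² = 206116/9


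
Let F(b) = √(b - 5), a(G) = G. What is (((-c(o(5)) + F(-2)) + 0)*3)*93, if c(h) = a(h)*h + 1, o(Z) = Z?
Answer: -7254 + 279*I*√7 ≈ -7254.0 + 738.17*I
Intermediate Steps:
F(b) = √(-5 + b)
c(h) = 1 + h² (c(h) = h*h + 1 = h² + 1 = 1 + h²)
(((-c(o(5)) + F(-2)) + 0)*3)*93 = (((-(1 + 5²) + √(-5 - 2)) + 0)*3)*93 = (((-(1 + 25) + √(-7)) + 0)*3)*93 = (((-1*26 + I*√7) + 0)*3)*93 = (((-26 + I*√7) + 0)*3)*93 = ((-26 + I*√7)*3)*93 = (-78 + 3*I*√7)*93 = -7254 + 279*I*√7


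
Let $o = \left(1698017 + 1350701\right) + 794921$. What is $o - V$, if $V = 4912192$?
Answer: $-1068553$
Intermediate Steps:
$o = 3843639$ ($o = 3048718 + 794921 = 3843639$)
$o - V = 3843639 - 4912192 = -1068553$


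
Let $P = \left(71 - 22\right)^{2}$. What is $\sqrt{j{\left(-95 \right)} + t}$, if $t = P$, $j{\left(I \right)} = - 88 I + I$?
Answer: $\sqrt{10666} \approx 103.28$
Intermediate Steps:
$j{\left(I \right)} = - 87 I$
$P = 2401$ ($P = 49^{2} = 2401$)
$t = 2401$
$\sqrt{j{\left(-95 \right)} + t} = \sqrt{\left(-87\right) \left(-95\right) + 2401} = \sqrt{8265 + 2401} = \sqrt{10666}$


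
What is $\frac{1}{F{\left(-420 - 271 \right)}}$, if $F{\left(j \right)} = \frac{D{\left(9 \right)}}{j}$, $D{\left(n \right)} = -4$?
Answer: $\frac{691}{4} \approx 172.75$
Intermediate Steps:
$F{\left(j \right)} = - \frac{4}{j}$
$\frac{1}{F{\left(-420 - 271 \right)}} = \frac{1}{\left(-4\right) \frac{1}{-420 - 271}} = \frac{1}{\left(-4\right) \frac{1}{-691}} = \frac{1}{\left(-4\right) \left(- \frac{1}{691}\right)} = \frac{1}{\frac{4}{691}} = \frac{691}{4}$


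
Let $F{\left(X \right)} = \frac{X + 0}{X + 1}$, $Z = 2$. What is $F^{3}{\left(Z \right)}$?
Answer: $\frac{8}{27} \approx 0.2963$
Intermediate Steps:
$F{\left(X \right)} = \frac{X}{1 + X}$
$F^{3}{\left(Z \right)} = \left(\frac{2}{1 + 2}\right)^{3} = \left(\frac{2}{3}\right)^{3} = \frac{8}{27}$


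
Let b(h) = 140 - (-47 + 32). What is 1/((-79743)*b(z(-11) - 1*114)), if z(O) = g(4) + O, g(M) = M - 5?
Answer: -1/12360165 ≈ -8.0905e-8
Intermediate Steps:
g(M) = -5 + M
z(O) = -1 + O (z(O) = (-5 + 4) + O = -1 + O)
b(h) = 155 (b(h) = 140 - 1*(-15) = 140 + 15 = 155)
1/((-79743)*b(z(-11) - 1*114)) = 1/(-79743*155) = -1/79743*1/155 = -1/12360165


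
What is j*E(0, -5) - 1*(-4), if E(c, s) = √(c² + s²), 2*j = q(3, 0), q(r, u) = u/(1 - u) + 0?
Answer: 4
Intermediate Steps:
q(r, u) = u/(1 - u)
j = 0 (j = (-1*0/(-1 + 0))/2 = (-1*0/(-1))/2 = (-1*0*(-1))/2 = (½)*0 = 0)
j*E(0, -5) - 1*(-4) = 0*√(0² + (-5)²) - 1*(-4) = 0*√(0 + 25) + 4 = 0*√25 + 4 = 0*5 + 4 = 0 + 4 = 4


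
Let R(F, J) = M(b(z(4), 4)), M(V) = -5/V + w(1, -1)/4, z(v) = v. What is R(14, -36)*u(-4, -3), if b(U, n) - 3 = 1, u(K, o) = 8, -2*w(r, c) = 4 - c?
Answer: -15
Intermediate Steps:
w(r, c) = -2 + c/2 (w(r, c) = -(4 - c)/2 = -2 + c/2)
b(U, n) = 4 (b(U, n) = 3 + 1 = 4)
M(V) = -5/8 - 5/V (M(V) = -5/V + (-2 + (½)*(-1))/4 = -5/V + (-2 - ½)*(¼) = -5/V - 5/2*¼ = -5/V - 5/8 = -5/8 - 5/V)
R(F, J) = -15/8 (R(F, J) = -5/8 - 5/4 = -15/8)
R(14, -36)*u(-4, -3) = -15/8*8 = -15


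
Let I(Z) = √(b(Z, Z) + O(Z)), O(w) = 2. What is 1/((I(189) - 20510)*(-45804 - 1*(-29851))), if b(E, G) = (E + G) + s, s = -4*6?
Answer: 1465/479341778288 + √89/3355392448016 ≈ 3.0591e-9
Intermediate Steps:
s = -24
b(E, G) = -24 + E + G (b(E, G) = (E + G) - 24 = -24 + E + G)
I(Z) = √(-22 + 2*Z) (I(Z) = √((-24 + Z + Z) + 2) = √((-24 + 2*Z) + 2) = √(-22 + 2*Z))
1/((I(189) - 20510)*(-45804 - 1*(-29851))) = 1/((√(-22 + 2*189) - 20510)*(-45804 - 1*(-29851))) = 1/((√(-22 + 378) - 20510)*(-45804 + 29851)) = 1/(√356 - 20510*(-15953)) = -1/15953/(2*√89 - 20510) = -1/15953/(-20510 + 2*√89) = -1/(15953*(-20510 + 2*√89))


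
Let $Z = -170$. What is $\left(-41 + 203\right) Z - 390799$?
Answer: $-418339$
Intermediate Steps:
$\left(-41 + 203\right) Z - 390799 = \left(-41 + 203\right) \left(-170\right) - 390799 = 162 \left(-170\right) - 390799 = -27540 - 390799 = -418339$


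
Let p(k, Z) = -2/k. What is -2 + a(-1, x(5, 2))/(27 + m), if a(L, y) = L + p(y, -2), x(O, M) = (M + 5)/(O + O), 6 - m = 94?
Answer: -827/427 ≈ -1.9368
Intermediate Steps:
m = -88 (m = 6 - 1*94 = 6 - 94 = -88)
x(O, M) = (5 + M)/(2*O) (x(O, M) = (5 + M)/((2*O)) = (5 + M)*(1/(2*O)) = (5 + M)/(2*O))
a(L, y) = L - 2/y
-2 + a(-1, x(5, 2))/(27 + m) = -2 + (-1 - 2*10/(5 + 2))/(27 - 88) = -2 + (-1 - 2/((1/2)*(1/5)*7))/(-61) = -2 - (-1 - 2/7/10)/61 = -2 - (-1 - 2*10/7)/61 = -2 - (-1 - 20/7)/61 = -2 - 1/61*(-27/7) = -2 + 27/427 = -827/427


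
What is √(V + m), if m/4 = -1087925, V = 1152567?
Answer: I*√3199133 ≈ 1788.6*I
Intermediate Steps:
m = -4351700 (m = 4*(-1087925) = -4351700)
√(V + m) = √(1152567 - 4351700) = √(-3199133) = I*√3199133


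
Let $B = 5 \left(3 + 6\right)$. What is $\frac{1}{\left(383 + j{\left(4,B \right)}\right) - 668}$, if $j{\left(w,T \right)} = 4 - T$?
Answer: $- \frac{1}{326} \approx -0.0030675$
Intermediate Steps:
$B = 45$ ($B = 5 \cdot 9 = 45$)
$\frac{1}{\left(383 + j{\left(4,B \right)}\right) - 668} = \frac{1}{\left(383 + \left(4 - 45\right)\right) - 668} = \frac{1}{\left(383 - 41\right) - 668} = \frac{1}{342 - 668} = \frac{1}{-326} = - \frac{1}{326}$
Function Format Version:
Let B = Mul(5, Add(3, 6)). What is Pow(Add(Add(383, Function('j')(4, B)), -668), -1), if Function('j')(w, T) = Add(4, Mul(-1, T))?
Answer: Rational(-1, 326) ≈ -0.0030675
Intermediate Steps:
B = 45 (B = Mul(5, 9) = 45)
Pow(Add(Add(383, Function('j')(4, B)), -668), -1) = Pow(Add(Add(383, Add(4, Mul(-1, 45))), -668), -1) = Pow(Add(Add(383, Add(4, -45)), -668), -1) = Pow(Add(Add(383, -41), -668), -1) = Pow(Add(342, -668), -1) = Pow(-326, -1) = Rational(-1, 326)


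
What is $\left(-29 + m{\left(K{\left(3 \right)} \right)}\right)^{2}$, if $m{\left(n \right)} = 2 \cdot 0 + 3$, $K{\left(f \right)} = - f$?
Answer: $676$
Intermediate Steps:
$m{\left(n \right)} = 3$ ($m{\left(n \right)} = 0 + 3 = 3$)
$\left(-29 + m{\left(K{\left(3 \right)} \right)}\right)^{2} = \left(-29 + 3\right)^{2} = \left(-26\right)^{2} = 676$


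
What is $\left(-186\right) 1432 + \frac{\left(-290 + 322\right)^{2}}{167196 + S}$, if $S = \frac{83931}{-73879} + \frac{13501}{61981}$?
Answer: $- \frac{6372488481091583824}{23925063929021} \approx -2.6635 \cdot 10^{5}$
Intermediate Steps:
$S = - \frac{4204686932}{4579094299}$ ($S = 83931 \left(- \frac{1}{73879}\right) + 13501 \cdot \frac{1}{61981} = - \frac{83931}{73879} + \frac{13501}{61981} = - \frac{4204686932}{4579094299} \approx -0.91824$)
$\left(-186\right) 1432 + \frac{\left(-290 + 322\right)^{2}}{167196 + S} = \left(-186\right) 1432 + \frac{\left(-290 + 322\right)^{2}}{167196 - \frac{4204686932}{4579094299}} = -266352 + \frac{32^{2}}{\frac{765602045728672}{4579094299}} = -266352 + 1024 \cdot \frac{4579094299}{765602045728672} = -266352 + \frac{146531017568}{23925063929021} = - \frac{6372488481091583824}{23925063929021}$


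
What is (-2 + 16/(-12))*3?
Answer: -10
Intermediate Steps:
(-2 + 16/(-12))*3 = (-2 + 16*(-1/12))*3 = (-2 - 4/3)*3 = -10/3*3 = -10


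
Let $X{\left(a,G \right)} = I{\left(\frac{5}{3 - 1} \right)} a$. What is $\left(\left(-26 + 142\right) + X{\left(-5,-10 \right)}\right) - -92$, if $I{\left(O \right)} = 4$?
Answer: $188$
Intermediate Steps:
$X{\left(a,G \right)} = 4 a$
$\left(\left(-26 + 142\right) + X{\left(-5,-10 \right)}\right) - -92 = \left(\left(-26 + 142\right) + 4 \left(-5\right)\right) - -92 = \left(116 - 20\right) + 92 = 96 + 92 = 188$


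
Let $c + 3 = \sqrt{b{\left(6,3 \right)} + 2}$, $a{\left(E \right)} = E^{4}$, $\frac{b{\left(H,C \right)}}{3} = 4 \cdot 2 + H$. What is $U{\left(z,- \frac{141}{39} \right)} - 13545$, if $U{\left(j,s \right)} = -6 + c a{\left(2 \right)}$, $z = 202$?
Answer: $-13599 + 32 \sqrt{11} \approx -13493.0$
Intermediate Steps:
$b{\left(H,C \right)} = 24 + 3 H$ ($b{\left(H,C \right)} = 3 \left(4 \cdot 2 + H\right) = 3 \left(8 + H\right) = 24 + 3 H$)
$c = -3 + 2 \sqrt{11}$ ($c = -3 + \sqrt{\left(24 + 3 \cdot 6\right) + 2} = -3 + \sqrt{\left(24 + 18\right) + 2} = -3 + \sqrt{42 + 2} = -3 + \sqrt{44} = -3 + 2 \sqrt{11} \approx 3.6333$)
$U{\left(j,s \right)} = -54 + 32 \sqrt{11}$ ($U{\left(j,s \right)} = -6 + \left(-3 + 2 \sqrt{11}\right) 2^{4} = -6 + \left(-3 + 2 \sqrt{11}\right) 16 = -6 - \left(48 - 32 \sqrt{11}\right) = -54 + 32 \sqrt{11}$)
$U{\left(z,- \frac{141}{39} \right)} - 13545 = \left(-54 + 32 \sqrt{11}\right) - 13545 = -13599 + 32 \sqrt{11}$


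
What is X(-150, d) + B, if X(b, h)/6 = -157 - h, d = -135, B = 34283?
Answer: 34151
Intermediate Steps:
X(b, h) = -942 - 6*h (X(b, h) = 6*(-157 - h) = -942 - 6*h)
X(-150, d) + B = (-942 - 6*(-135)) + 34283 = (-942 + 810) + 34283 = -132 + 34283 = 34151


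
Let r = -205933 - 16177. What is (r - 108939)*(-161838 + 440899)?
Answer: -92382864989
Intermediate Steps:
r = -222110
(r - 108939)*(-161838 + 440899) = (-222110 - 108939)*(-161838 + 440899) = -331049*279061 = -92382864989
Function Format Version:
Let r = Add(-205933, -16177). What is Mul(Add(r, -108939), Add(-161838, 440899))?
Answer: -92382864989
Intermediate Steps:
r = -222110
Mul(Add(r, -108939), Add(-161838, 440899)) = Mul(Add(-222110, -108939), Add(-161838, 440899)) = Mul(-331049, 279061) = -92382864989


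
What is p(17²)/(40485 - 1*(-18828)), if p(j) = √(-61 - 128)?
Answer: I*√21/19771 ≈ 0.00023178*I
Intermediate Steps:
p(j) = 3*I*√21 (p(j) = √(-189) = 3*I*√21)
p(17²)/(40485 - 1*(-18828)) = (3*I*√21)/(40485 - 1*(-18828)) = (3*I*√21)/(40485 + 18828) = (3*I*√21)/59313 = (3*I*√21)*(1/59313) = I*√21/19771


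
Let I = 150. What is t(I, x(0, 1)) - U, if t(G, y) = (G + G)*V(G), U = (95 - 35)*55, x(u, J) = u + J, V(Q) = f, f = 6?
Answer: -1500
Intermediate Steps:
V(Q) = 6
x(u, J) = J + u
U = 3300 (U = 60*55 = 3300)
t(G, y) = 12*G (t(G, y) = (G + G)*6 = (2*G)*6 = 12*G)
t(I, x(0, 1)) - U = 12*150 - 1*3300 = 1800 - 3300 = -1500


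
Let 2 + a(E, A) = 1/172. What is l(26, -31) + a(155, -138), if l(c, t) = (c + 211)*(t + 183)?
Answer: 6195785/172 ≈ 36022.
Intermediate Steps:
l(c, t) = (183 + t)*(211 + c) (l(c, t) = (211 + c)*(183 + t) = (183 + t)*(211 + c))
a(E, A) = -343/172 (a(E, A) = -2 + 1/172 = -343/172)
l(26, -31) + a(155, -138) = (38613 + 183*26 + 211*(-31) + 26*(-31)) - 343/172 = (38613 + 4758 - 6541 - 806) - 343/172 = 36024 - 343/172 = 6195785/172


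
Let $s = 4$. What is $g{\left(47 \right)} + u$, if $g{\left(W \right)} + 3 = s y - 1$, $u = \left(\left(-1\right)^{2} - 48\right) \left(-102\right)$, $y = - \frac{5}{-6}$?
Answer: $\frac{14380}{3} \approx 4793.3$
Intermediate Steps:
$y = \frac{5}{6}$ ($y = \left(-5\right) \left(- \frac{1}{6}\right) = \frac{5}{6} \approx 0.83333$)
$u = 4794$ ($u = \left(1 - 48\right) \left(-102\right) = \left(-47\right) \left(-102\right) = 4794$)
$g{\left(W \right)} = - \frac{2}{3}$ ($g{\left(W \right)} = -3 + \left(4 \cdot \frac{5}{6} - 1\right) = -3 + \left(\frac{10}{3} - 1\right) = -3 + \frac{7}{3} = - \frac{2}{3}$)
$g{\left(47 \right)} + u = - \frac{2}{3} + 4794 = \frac{14380}{3}$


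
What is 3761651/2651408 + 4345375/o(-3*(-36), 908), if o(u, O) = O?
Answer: 2881194404277/601869616 ≈ 4787.1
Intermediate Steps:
3761651/2651408 + 4345375/o(-3*(-36), 908) = 3761651/2651408 + 4345375/908 = 2881194404277/601869616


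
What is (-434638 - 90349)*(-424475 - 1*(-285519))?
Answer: 72950093572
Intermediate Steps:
(-434638 - 90349)*(-424475 - 1*(-285519)) = -524987*(-424475 + 285519) = -524987*(-138956) = 72950093572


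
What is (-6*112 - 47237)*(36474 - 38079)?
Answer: 76893945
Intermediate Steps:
(-6*112 - 47237)*(36474 - 38079) = (-672 - 47237)*(-1605) = -47909*(-1605) = 76893945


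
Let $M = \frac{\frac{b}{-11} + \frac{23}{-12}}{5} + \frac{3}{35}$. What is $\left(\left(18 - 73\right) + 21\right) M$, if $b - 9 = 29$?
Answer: $\frac{77639}{2310} \approx 33.61$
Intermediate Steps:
$b = 38$ ($b = 9 + 29 = 38$)
$M = - \frac{4567}{4620}$ ($M = \frac{\frac{38}{-11} + \frac{23}{-12}}{5} + \frac{3}{35} = \left(38 \left(- \frac{1}{11}\right) + 23 \left(- \frac{1}{12}\right)\right) \frac{1}{5} + 3 \cdot \frac{1}{35} = \left(- \frac{38}{11} - \frac{23}{12}\right) \frac{1}{5} + \frac{3}{35} = \left(- \frac{709}{132}\right) \frac{1}{5} + \frac{3}{35} = - \frac{709}{660} + \frac{3}{35} = - \frac{4567}{4620} \approx -0.98853$)
$\left(\left(18 - 73\right) + 21\right) M = \left(\left(18 - 73\right) + 21\right) \left(- \frac{4567}{4620}\right) = \left(-55 + 21\right) \left(- \frac{4567}{4620}\right) = \left(-34\right) \left(- \frac{4567}{4620}\right) = \frac{77639}{2310}$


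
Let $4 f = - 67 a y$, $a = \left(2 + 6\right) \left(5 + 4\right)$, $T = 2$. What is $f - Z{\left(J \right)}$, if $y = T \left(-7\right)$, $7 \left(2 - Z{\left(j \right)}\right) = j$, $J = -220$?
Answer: $\frac{117954}{7} \approx 16851.0$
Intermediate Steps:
$a = 72$ ($a = 8 \cdot 9 = 72$)
$Z{\left(j \right)} = 2 - \frac{j}{7}$
$y = -14$ ($y = 2 \left(-7\right) = -14$)
$f = 16884$ ($f = \frac{\left(-67\right) 72 \left(-14\right)}{4} = \frac{\left(-4824\right) \left(-14\right)}{4} = \frac{1}{4} \cdot 67536 = 16884$)
$f - Z{\left(J \right)} = 16884 - \left(2 - - \frac{220}{7}\right) = 16884 - \left(2 + \frac{220}{7}\right) = 16884 - \frac{234}{7} = \frac{117954}{7}$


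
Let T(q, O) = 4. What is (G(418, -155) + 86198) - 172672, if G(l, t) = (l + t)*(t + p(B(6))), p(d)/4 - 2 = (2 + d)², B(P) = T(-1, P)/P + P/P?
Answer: -998923/9 ≈ -1.1099e+5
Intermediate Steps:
B(P) = 1 + 4/P (B(P) = 4/P + P/P = 4/P + 1 = 1 + 4/P)
p(d) = 8 + 4*(2 + d)²
G(l, t) = (556/9 + t)*(l + t) (G(l, t) = (l + t)*(t + (8 + 4*(2 + (4 + 6)/6)²)) = (l + t)*(t + (8 + 4*(2 + (⅙)*10)²)) = (l + t)*(t + (8 + 4*(2 + 5/3)²)) = (l + t)*(t + (8 + 4*(11/3)²)) = (l + t)*(t + (8 + 4*(121/9))) = (l + t)*(t + (8 + 484/9)) = (l + t)*(t + 556/9) = (l + t)*(556/9 + t) = (556/9 + t)*(l + t))
(G(418, -155) + 86198) - 172672 = (((-155)² + (556/9)*418 + (556/9)*(-155) + 418*(-155)) + 86198) - 172672 = ((24025 + 232408/9 - 86180/9 - 64790) + 86198) - 172672 = (-220657/9 + 86198) - 172672 = 555125/9 - 172672 = -998923/9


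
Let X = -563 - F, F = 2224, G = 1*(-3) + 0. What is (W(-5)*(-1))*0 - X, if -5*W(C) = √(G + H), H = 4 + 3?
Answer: 2787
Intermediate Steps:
G = -3 (G = -3 + 0 = -3)
H = 7
W(C) = -⅖ (W(C) = -√(-3 + 7)/5 = -√4/5 = -⅕*2 = -⅖)
X = -2787 (X = -563 - 1*2224 = -563 - 2224 = -2787)
(W(-5)*(-1))*0 - X = -⅖*(-1)*0 - 1*(-2787) = (⅖)*0 + 2787 = 0 + 2787 = 2787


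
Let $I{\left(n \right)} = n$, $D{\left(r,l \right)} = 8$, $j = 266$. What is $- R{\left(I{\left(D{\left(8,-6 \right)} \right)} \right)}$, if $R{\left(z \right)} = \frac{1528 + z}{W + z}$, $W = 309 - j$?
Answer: $- \frac{512}{17} \approx -30.118$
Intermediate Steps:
$W = 43$ ($W = 309 - 266 = 43$)
$R{\left(z \right)} = \frac{1528 + z}{43 + z}$
$- R{\left(I{\left(D{\left(8,-6 \right)} \right)} \right)} = - \frac{1528 + 8}{43 + 8} = - \frac{1536}{51} = \left(-1\right) \frac{512}{17} = - \frac{512}{17}$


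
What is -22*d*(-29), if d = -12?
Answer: -7656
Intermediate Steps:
-22*d*(-29) = -22*(-12)*(-29) = 264*(-29) = -7656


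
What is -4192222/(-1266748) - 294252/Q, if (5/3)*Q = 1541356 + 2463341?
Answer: 8083670156287/2536470957678 ≈ 3.1870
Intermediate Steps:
Q = 12014091/5 (Q = 3*(1541356 + 2463341)/5 = (3/5)*4004697 = 12014091/5 ≈ 2.4028e+6)
-4192222/(-1266748) - 294252/Q = -4192222/(-1266748) - 294252/12014091/5 = -4192222*(-1/1266748) - 294252*5/12014091 = 2096111/633374 - 490420/4004697 = 8083670156287/2536470957678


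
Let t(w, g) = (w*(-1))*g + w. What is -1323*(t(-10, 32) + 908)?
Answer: -1611414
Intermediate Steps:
t(w, g) = w - g*w (t(w, g) = (-w)*g + w = -g*w + w = w - g*w)
-1323*(t(-10, 32) + 908) = -1323*(-10*(1 - 1*32) + 908) = -1323*(-10*(1 - 32) + 908) = -1323*(-10*(-31) + 908) = -1323*(310 + 908) = -1323*1218 = -1611414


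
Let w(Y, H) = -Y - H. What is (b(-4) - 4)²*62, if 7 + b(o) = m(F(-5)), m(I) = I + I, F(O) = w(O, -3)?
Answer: 1550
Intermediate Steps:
w(Y, H) = -H - Y
F(O) = 3 - O (F(O) = -1*(-3) - O = 3 - O)
m(I) = 2*I
b(o) = 9 (b(o) = -7 + 2*(3 - 1*(-5)) = -7 + 2*(3 + 5) = -7 + 2*8 = -7 + 16 = 9)
(b(-4) - 4)²*62 = (9 - 4)²*62 = 5²*62 = 25*62 = 1550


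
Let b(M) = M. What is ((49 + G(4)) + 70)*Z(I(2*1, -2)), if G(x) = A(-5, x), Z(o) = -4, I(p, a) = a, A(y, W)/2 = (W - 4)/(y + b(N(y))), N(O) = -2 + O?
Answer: -476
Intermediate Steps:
A(y, W) = 2*(-4 + W)/(-2 + 2*y) (A(y, W) = 2*((W - 4)/(y + (-2 + y))) = 2*((-4 + W)/(-2 + 2*y)) = 2*(-4 + W)/(-2 + 2*y))
G(x) = ⅔ - x/6 (G(x) = (-4 + x)/(-1 - 5) = (-4 + x)/(-6) = -(-4 + x)/6 = ⅔ - x/6)
((49 + G(4)) + 70)*Z(I(2*1, -2)) = ((49 + (⅔ - ⅙*4)) + 70)*(-4) = ((49 + (⅔ - ⅔)) + 70)*(-4) = ((49 + 0) + 70)*(-4) = (49 + 70)*(-4) = 119*(-4) = -476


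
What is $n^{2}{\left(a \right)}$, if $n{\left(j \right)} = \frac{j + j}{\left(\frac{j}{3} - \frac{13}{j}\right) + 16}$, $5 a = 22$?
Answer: $\frac{8433216}{22934521} \approx 0.36771$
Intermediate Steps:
$a = \frac{22}{5}$ ($a = \frac{1}{5} \cdot 22 = \frac{22}{5} \approx 4.4$)
$n{\left(j \right)} = \frac{2 j}{16 - \frac{13}{j} + \frac{j}{3}}$ ($n{\left(j \right)} = \frac{2 j}{\left(j \frac{1}{3} - \frac{13}{j}\right) + 16} = \frac{2 j}{\left(\frac{j}{3} - \frac{13}{j}\right) + 16} = \frac{2 j}{\left(- \frac{13}{j} + \frac{j}{3}\right) + 16} = \frac{2 j}{16 - \frac{13}{j} + \frac{j}{3}}$)
$n^{2}{\left(a \right)} = \left(\frac{6 \left(\frac{22}{5}\right)^{2}}{-39 + \left(\frac{22}{5}\right)^{2} + 48 \cdot \frac{22}{5}}\right)^{2} = \left(6 \cdot \frac{484}{25} \frac{1}{-39 + \frac{484}{25} + \frac{1056}{5}}\right)^{2} = \left(6 \cdot \frac{484}{25} \frac{1}{\frac{4789}{25}}\right)^{2} = \left(6 \cdot \frac{484}{25} \cdot \frac{25}{4789}\right)^{2} = \left(\frac{2904}{4789}\right)^{2} = \frac{8433216}{22934521}$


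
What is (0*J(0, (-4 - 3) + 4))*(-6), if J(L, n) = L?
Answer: 0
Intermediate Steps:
(0*J(0, (-4 - 3) + 4))*(-6) = (0*0)*(-6) = 0*(-6) = 0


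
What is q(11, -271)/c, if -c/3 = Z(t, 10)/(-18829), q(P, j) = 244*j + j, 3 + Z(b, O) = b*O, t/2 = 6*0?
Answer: 1250151455/9 ≈ 1.3891e+8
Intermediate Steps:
t = 0 (t = 2*(6*0) = 2*0 = 0)
Z(b, O) = -3 + O*b (Z(b, O) = -3 + b*O = -3 + O*b)
q(P, j) = 245*j
c = -9/18829 (c = -3*(-3 + 10*0)/(-18829) = -3*(-3 + 0)*(-1)/18829 = -(-9)*(-1)/18829 = -3*3/18829 = -9/18829 ≈ -0.00047799)
q(11, -271)/c = (245*(-271))/(-9/18829) = -66395*(-18829/9) = 1250151455/9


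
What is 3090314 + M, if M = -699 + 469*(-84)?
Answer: 3050219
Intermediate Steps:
M = -40095 (M = -699 - 39396 = -40095)
3090314 + M = 3090314 - 40095 = 3050219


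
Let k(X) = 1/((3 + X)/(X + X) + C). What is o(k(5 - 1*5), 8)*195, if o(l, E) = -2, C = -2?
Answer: -390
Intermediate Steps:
k(X) = 1/(-2 + (3 + X)/(2*X)) (k(X) = 1/((3 + X)/(X + X) - 2) = 1/((3 + X)/((2*X)) - 2) = 1/((3 + X)*(1/(2*X)) - 2) = 1/((3 + X)/(2*X) - 2) = 1/(-2 + (3 + X)/(2*X)))
o(k(5 - 1*5), 8)*195 = -2*195 = -390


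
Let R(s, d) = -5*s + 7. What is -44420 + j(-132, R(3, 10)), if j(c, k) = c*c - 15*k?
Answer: -26876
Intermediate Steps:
R(s, d) = 7 - 5*s
j(c, k) = c² - 15*k
-44420 + j(-132, R(3, 10)) = -44420 + ((-132)² - 15*(7 - 5*3)) = -44420 + (17424 - 15*(7 - 15)) = -44420 + (17424 - 15*(-8)) = -44420 + (17424 + 120) = -44420 + 17544 = -26876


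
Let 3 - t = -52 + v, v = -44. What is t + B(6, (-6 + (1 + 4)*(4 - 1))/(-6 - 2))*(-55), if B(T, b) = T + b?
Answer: -1353/8 ≈ -169.13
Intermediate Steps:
t = 99 (t = 3 - (-52 - 44) = 3 - 1*(-96) = 3 + 96 = 99)
t + B(6, (-6 + (1 + 4)*(4 - 1))/(-6 - 2))*(-55) = 99 + (6 + (-6 + (1 + 4)*(4 - 1))/(-6 - 2))*(-55) = 99 + (6 + (-6 + 5*3)/(-8))*(-55) = 99 + (6 + (-6 + 15)*(-⅛))*(-55) = 99 + (6 + 9*(-⅛))*(-55) = 99 + (6 - 9/8)*(-55) = 99 + (39/8)*(-55) = 99 - 2145/8 = -1353/8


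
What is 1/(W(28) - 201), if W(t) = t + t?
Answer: -1/145 ≈ -0.0068966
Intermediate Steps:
W(t) = 2*t
1/(W(28) - 201) = 1/(2*28 - 201) = 1/(56 - 201) = 1/(-145) = -1/145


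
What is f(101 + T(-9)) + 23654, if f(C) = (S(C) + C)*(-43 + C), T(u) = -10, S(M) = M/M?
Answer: 28070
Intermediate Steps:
S(M) = 1
f(C) = (1 + C)*(-43 + C)
f(101 + T(-9)) + 23654 = (-43 + (101 - 10)² - 42*(101 - 10)) + 23654 = (-43 + 91² - 42*91) + 23654 = (-43 + 8281 - 3822) + 23654 = 4416 + 23654 = 28070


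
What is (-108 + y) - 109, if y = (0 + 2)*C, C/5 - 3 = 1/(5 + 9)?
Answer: -1304/7 ≈ -186.29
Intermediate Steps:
C = 215/14 (C = 15 + 5/(5 + 9) = 15 + 5/14 = 215/14 ≈ 15.357)
y = 215/7 (y = (0 + 2)*(215/14) = 2*(215/14) = 215/7 ≈ 30.714)
(-108 + y) - 109 = (-108 + 215/7) - 109 = -541/7 - 109 = -1304/7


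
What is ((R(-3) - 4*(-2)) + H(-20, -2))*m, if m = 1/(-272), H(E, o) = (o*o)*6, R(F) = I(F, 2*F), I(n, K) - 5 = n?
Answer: -1/8 ≈ -0.12500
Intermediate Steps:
I(n, K) = 5 + n
R(F) = 5 + F
H(E, o) = 6*o**2 (H(E, o) = o**2*6 = 6*o**2)
m = -1/272 ≈ -0.0036765
((R(-3) - 4*(-2)) + H(-20, -2))*m = (((5 - 3) - 4*(-2)) + 6*(-2)**2)*(-1/272) = ((2 + 8) + 6*4)*(-1/272) = (10 + 24)*(-1/272) = 34*(-1/272) = -1/8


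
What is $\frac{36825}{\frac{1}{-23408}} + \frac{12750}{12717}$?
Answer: $- \frac{3654016300150}{4239} \approx -8.62 \cdot 10^{8}$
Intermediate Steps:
$\frac{36825}{\frac{1}{-23408}} + \frac{12750}{12717} = \frac{36825}{- \frac{1}{23408}} + 12750 \cdot \frac{1}{12717} = 36825 \left(-23408\right) + \frac{4250}{4239} = -861999600 + \frac{4250}{4239} = - \frac{3654016300150}{4239}$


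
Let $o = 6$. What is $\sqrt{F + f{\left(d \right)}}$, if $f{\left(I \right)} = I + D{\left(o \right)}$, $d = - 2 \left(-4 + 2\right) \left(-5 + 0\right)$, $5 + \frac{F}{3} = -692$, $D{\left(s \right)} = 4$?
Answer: $7 i \sqrt{43} \approx 45.902 i$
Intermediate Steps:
$F = -2091$ ($F = -15 + 3 \left(-692\right) = -15 - 2076 = -2091$)
$d = -20$ ($d = - 2 \left(\left(-2\right) \left(-5\right)\right) = \left(-2\right) 10 = -20$)
$f{\left(I \right)} = 4 + I$ ($f{\left(I \right)} = I + 4 = 4 + I$)
$\sqrt{F + f{\left(d \right)}} = \sqrt{-2091 + \left(4 - 20\right)} = \sqrt{-2091 - 16} = \sqrt{-2107} = 7 i \sqrt{43}$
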